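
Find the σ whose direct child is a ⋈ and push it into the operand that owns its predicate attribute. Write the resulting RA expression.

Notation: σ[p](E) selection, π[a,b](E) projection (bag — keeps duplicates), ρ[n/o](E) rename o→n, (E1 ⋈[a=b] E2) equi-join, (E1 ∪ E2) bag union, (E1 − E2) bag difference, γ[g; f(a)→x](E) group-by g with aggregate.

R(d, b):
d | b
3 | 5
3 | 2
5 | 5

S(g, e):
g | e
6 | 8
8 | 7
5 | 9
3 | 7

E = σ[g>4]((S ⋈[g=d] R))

σ filters on g, owned by the left side.
E' = (σ[g>4](S) ⋈[g=d] R)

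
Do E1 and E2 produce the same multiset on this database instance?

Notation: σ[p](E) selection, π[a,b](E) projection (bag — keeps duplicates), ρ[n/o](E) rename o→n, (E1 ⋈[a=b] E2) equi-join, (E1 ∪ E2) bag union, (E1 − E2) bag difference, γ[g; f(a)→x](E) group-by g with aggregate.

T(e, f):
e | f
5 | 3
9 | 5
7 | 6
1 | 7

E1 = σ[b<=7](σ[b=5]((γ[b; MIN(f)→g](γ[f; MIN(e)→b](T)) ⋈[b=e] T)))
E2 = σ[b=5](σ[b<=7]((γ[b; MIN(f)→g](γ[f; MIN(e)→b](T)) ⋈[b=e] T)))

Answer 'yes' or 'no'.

E1 stepwise |·|:
  T → 4
  γ[f; MIN(e)→b](T) → 4
  γ[b; MIN(f)→g](γ[f; MIN(e)→b](T)) → 4
  T → 4
  (γ[b; MIN(f)→g](γ[f; MIN(e)→b](T)) ⋈[b=e] T) → 4
  σ[b=5]((γ[b; MIN(f)→g](γ[f; MIN(e)→b](T)) ⋈[b=e] T)) → 1
  σ[b<=7](σ[b=5]((γ[b; MIN(f)→g](γ[f; MIN(e)→b](T)) ⋈[b=e] T))) → 1
E2 stepwise |·|:
  T → 4
  γ[f; MIN(e)→b](T) → 4
  γ[b; MIN(f)→g](γ[f; MIN(e)→b](T)) → 4
  T → 4
  (γ[b; MIN(f)→g](γ[f; MIN(e)→b](T)) ⋈[b=e] T) → 4
  σ[b<=7]((γ[b; MIN(f)→g](γ[f; MIN(e)→b](T)) ⋈[b=e] T)) → 3
  σ[b=5](σ[b<=7]((γ[b; MIN(f)→g](γ[f; MIN(e)→b](T)) ⋈[b=e] T))) → 1

E1 and E2 produce the same multiset:
b | g | e | f
5 | 3 | 5 | 3

yes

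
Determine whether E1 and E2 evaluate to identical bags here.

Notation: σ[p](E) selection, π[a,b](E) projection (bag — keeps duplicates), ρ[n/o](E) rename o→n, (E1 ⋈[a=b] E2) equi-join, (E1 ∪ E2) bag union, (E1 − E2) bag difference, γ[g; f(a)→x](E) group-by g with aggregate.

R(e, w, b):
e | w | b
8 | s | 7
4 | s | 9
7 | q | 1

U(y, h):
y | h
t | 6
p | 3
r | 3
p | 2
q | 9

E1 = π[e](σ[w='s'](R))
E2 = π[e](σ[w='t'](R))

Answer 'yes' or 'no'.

E1 subexpression sizes:
  R → 3
  σ[w='s'](R) → 2
  π[e](σ[w='s'](R)) → 2
E2 subexpression sizes:
  R → 3
  σ[w='t'](R) → 0
  π[e](σ[w='t'](R)) → 0

E1 result:
e
4
8
E2 result:
e
(0 rows)
Witness: (8,) appears 1× in E1 but 0× in E2.

no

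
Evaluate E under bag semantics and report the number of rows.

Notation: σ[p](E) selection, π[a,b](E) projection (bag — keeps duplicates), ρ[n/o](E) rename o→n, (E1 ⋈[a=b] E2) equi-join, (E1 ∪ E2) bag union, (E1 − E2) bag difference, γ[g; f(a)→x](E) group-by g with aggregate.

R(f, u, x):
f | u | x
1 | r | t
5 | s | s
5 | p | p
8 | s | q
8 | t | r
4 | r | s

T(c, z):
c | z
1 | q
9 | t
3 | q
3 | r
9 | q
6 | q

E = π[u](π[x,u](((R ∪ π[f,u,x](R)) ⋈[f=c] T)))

Row counts bottom-up:
  R → 6
  R → 6
  π[f,u,x](R) → 6
  (R ∪ π[f,u,x](R)) → 12
  T → 6
  ((R ∪ π[f,u,x](R)) ⋈[f=c] T) → 2
  π[x,u](((R ∪ π[f,u,x](R)) ⋈[f=c] T)) → 2
  π[u](π[x,u](((R ∪ π[f,u,x](R)) ⋈[f=c] T))) → 2

|E| = 2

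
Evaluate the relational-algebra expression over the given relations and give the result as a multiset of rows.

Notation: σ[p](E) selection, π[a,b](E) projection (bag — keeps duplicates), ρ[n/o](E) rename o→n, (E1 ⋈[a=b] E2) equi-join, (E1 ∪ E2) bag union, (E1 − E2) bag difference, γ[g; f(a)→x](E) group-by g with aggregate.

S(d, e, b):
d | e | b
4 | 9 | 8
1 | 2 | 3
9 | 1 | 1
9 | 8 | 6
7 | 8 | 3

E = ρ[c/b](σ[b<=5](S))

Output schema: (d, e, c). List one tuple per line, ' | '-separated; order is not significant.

Per-node cardinality:
  S → 5
  σ[b<=5](S) → 3
  ρ[c/b](σ[b<=5](S)) → 3

== RESULT ==
d | e | c
1 | 2 | 3
7 | 8 | 3
9 | 1 | 1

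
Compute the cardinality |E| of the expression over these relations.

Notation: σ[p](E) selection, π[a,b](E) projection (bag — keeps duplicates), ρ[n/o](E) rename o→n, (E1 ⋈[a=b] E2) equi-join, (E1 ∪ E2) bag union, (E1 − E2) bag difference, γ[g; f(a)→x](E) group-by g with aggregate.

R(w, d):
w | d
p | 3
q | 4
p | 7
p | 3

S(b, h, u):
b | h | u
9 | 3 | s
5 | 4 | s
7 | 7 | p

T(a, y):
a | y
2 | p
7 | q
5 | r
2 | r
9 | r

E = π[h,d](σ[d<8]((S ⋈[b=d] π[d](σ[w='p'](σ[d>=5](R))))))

Row counts bottom-up:
  S → 3
  R → 4
  σ[d>=5](R) → 1
  σ[w='p'](σ[d>=5](R)) → 1
  π[d](σ[w='p'](σ[d>=5](R))) → 1
  (S ⋈[b=d] π[d](σ[w='p'](σ[d>=5](R)))) → 1
  σ[d<8]((S ⋈[b=d] π[d](σ[w='p'](σ[d>=5](R))))) → 1
  π[h,d](σ[d<8]((S ⋈[b=d] π[d](σ[w='p'](σ[d>=5](R)))))) → 1

|E| = 1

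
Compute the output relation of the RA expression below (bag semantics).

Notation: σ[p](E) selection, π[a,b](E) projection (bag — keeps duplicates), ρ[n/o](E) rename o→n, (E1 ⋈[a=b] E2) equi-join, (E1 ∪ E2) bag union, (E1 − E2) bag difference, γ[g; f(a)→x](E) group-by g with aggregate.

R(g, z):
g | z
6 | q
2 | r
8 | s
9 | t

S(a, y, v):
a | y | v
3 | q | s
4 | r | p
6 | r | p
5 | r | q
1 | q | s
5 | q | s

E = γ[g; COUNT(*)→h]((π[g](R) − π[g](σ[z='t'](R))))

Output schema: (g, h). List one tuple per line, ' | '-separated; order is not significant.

Per-node cardinality:
  R → 4
  π[g](R) → 4
  R → 4
  σ[z='t'](R) → 1
  π[g](σ[z='t'](R)) → 1
  (π[g](R) − π[g](σ[z='t'](R))) → 3
  γ[g; COUNT(*)→h]((π[g](R) − π[g](σ[z='t'](R)))) → 3

== RESULT ==
g | h
2 | 1
6 | 1
8 | 1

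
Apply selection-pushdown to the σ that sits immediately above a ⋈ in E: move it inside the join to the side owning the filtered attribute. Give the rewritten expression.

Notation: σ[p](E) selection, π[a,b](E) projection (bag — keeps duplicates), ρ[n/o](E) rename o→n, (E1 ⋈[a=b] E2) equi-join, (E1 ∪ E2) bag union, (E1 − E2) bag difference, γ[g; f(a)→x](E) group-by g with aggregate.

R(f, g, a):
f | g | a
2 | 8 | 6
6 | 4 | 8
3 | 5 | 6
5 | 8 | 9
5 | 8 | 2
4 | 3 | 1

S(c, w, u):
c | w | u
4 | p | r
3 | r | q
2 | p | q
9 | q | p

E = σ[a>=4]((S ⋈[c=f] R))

σ filters on a, owned by the right side.
E' = (S ⋈[c=f] σ[a>=4](R))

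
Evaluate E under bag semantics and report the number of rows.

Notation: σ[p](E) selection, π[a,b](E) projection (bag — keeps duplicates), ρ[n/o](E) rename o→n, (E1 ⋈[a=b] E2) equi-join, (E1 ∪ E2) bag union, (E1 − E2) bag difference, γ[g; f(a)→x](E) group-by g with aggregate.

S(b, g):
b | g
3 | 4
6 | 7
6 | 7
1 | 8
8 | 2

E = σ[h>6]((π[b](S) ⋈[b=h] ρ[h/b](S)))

Subexpression sizes:
  S → 5
  π[b](S) → 5
  S → 5
  ρ[h/b](S) → 5
  (π[b](S) ⋈[b=h] ρ[h/b](S)) → 7
  σ[h>6]((π[b](S) ⋈[b=h] ρ[h/b](S))) → 1

|E| = 1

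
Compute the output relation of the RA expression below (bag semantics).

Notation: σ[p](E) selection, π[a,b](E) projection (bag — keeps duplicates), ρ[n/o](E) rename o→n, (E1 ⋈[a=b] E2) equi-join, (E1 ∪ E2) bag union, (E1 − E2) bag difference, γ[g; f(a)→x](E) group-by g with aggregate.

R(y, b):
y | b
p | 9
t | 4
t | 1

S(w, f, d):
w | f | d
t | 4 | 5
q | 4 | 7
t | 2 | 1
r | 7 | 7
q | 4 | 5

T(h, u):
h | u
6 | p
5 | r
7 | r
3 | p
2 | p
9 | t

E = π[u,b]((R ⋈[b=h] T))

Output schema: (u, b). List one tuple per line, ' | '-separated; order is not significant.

Per-node cardinality:
  R → 3
  T → 6
  (R ⋈[b=h] T) → 1
  π[u,b]((R ⋈[b=h] T)) → 1

== RESULT ==
u | b
t | 9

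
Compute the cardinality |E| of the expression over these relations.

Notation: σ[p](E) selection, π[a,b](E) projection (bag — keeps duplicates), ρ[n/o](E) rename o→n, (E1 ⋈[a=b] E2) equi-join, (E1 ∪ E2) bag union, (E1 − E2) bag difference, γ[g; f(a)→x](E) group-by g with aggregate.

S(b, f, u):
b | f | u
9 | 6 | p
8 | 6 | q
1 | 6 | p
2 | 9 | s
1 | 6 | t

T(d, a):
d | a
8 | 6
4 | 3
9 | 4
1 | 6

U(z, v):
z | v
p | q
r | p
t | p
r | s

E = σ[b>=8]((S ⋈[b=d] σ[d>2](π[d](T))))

Stepwise |·|:
  S → 5
  T → 4
  π[d](T) → 4
  σ[d>2](π[d](T)) → 3
  (S ⋈[b=d] σ[d>2](π[d](T))) → 2
  σ[b>=8]((S ⋈[b=d] σ[d>2](π[d](T)))) → 2

|E| = 2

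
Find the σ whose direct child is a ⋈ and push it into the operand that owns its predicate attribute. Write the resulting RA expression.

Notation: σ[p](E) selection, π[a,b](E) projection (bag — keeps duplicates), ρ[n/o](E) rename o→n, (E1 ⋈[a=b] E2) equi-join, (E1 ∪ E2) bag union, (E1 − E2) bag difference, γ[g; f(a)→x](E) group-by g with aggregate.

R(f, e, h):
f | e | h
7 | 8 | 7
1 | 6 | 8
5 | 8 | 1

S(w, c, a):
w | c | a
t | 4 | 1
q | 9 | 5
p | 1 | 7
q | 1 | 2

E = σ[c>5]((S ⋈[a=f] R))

σ filters on c, owned by the left side.
E' = (σ[c>5](S) ⋈[a=f] R)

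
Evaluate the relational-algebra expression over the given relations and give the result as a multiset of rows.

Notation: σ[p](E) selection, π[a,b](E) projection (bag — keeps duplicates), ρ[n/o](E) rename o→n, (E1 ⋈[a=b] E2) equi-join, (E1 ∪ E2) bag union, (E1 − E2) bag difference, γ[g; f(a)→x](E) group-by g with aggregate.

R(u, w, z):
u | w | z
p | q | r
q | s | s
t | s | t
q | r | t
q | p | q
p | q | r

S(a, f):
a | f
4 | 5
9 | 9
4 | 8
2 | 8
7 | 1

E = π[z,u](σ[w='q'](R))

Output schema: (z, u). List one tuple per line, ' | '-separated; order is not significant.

Per-node cardinality:
  R → 6
  σ[w='q'](R) → 2
  π[z,u](σ[w='q'](R)) → 2

== RESULT ==
z | u
r | p
r | p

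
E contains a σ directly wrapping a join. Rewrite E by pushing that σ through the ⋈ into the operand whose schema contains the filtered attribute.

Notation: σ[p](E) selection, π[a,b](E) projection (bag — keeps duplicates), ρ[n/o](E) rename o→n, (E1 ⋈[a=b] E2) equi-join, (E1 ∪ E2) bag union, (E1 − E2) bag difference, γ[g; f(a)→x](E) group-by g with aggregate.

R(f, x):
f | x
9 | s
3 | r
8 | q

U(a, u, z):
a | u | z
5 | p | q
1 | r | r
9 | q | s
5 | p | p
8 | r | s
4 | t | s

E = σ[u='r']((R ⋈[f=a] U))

σ filters on u, owned by the right side.
E' = (R ⋈[f=a] σ[u='r'](U))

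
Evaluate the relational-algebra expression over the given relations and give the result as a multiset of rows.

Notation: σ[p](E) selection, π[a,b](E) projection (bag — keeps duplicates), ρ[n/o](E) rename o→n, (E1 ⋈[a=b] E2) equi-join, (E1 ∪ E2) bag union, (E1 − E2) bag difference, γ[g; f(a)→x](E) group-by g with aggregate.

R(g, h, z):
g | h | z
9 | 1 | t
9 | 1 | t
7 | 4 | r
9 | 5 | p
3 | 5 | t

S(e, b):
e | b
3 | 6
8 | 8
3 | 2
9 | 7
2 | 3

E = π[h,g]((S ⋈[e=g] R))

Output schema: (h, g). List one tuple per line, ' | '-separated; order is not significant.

Row counts bottom-up:
  S → 5
  R → 5
  (S ⋈[e=g] R) → 5
  π[h,g]((S ⋈[e=g] R)) → 5

== RESULT ==
h | g
1 | 9
1 | 9
5 | 3
5 | 3
5 | 9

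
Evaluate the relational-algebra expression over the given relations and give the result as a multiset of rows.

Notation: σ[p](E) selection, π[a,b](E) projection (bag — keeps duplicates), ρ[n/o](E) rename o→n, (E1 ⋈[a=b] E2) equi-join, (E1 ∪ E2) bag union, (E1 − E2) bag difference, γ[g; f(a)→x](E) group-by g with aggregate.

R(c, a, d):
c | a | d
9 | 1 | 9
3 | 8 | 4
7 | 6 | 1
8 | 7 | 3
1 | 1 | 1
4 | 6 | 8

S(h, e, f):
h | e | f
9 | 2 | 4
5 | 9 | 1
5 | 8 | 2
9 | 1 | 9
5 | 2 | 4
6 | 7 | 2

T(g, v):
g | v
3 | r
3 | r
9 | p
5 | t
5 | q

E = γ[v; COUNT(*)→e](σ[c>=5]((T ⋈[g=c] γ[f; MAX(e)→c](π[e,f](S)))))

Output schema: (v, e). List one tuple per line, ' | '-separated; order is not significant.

Row counts bottom-up:
  T → 5
  S → 6
  π[e,f](S) → 6
  γ[f; MAX(e)→c](π[e,f](S)) → 4
  (T ⋈[g=c] γ[f; MAX(e)→c](π[e,f](S))) → 1
  σ[c>=5]((T ⋈[g=c] γ[f; MAX(e)→c](π[e,f](S)))) → 1
  γ[v; COUNT(*)→e](σ[c>=5]((T ⋈[g=c] γ[f; MAX(e)→c](π[e,f](S))))) → 1

== RESULT ==
v | e
p | 1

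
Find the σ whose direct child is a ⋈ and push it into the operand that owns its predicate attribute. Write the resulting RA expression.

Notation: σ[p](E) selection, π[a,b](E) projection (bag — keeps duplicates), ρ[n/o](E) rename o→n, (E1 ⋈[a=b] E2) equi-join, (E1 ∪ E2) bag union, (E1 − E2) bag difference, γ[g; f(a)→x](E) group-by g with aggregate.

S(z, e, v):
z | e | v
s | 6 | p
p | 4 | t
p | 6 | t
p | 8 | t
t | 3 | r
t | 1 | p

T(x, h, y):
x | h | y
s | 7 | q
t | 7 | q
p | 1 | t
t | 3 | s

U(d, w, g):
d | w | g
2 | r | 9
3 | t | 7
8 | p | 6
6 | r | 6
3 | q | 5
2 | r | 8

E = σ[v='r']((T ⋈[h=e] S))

σ filters on v, owned by the right side.
E' = (T ⋈[h=e] σ[v='r'](S))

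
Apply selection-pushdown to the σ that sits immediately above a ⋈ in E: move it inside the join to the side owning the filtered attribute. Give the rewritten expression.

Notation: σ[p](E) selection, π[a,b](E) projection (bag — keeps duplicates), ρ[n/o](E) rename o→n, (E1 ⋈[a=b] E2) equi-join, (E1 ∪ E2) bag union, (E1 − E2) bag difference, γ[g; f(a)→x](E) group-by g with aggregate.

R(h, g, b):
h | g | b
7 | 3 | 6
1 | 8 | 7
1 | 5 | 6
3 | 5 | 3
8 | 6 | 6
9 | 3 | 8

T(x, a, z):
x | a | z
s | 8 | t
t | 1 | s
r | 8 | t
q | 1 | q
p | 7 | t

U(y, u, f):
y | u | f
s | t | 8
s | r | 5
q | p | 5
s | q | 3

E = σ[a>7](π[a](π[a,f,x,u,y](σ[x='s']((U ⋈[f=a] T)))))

σ filters on x, owned by the right side.
E' = σ[a>7](π[a](π[a,f,x,u,y]((U ⋈[f=a] σ[x='s'](T)))))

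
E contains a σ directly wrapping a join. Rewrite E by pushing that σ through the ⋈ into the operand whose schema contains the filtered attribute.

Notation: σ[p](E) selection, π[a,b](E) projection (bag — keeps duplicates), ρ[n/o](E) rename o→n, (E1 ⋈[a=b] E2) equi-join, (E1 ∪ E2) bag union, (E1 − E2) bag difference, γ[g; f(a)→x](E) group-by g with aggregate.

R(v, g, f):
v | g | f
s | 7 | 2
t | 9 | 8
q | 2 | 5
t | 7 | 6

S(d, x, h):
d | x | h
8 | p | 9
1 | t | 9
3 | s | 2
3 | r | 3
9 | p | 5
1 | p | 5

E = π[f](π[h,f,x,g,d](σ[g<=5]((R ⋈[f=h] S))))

σ filters on g, owned by the left side.
E' = π[f](π[h,f,x,g,d]((σ[g<=5](R) ⋈[f=h] S)))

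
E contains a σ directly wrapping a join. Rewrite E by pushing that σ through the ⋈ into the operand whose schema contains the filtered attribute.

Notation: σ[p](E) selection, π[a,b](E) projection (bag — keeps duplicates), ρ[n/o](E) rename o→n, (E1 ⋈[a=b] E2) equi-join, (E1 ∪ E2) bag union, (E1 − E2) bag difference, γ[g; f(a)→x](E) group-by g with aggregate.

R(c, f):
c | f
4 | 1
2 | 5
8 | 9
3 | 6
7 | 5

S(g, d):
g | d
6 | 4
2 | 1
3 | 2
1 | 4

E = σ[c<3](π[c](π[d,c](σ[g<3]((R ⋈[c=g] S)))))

σ filters on g, owned by the right side.
E' = σ[c<3](π[c](π[d,c]((R ⋈[c=g] σ[g<3](S)))))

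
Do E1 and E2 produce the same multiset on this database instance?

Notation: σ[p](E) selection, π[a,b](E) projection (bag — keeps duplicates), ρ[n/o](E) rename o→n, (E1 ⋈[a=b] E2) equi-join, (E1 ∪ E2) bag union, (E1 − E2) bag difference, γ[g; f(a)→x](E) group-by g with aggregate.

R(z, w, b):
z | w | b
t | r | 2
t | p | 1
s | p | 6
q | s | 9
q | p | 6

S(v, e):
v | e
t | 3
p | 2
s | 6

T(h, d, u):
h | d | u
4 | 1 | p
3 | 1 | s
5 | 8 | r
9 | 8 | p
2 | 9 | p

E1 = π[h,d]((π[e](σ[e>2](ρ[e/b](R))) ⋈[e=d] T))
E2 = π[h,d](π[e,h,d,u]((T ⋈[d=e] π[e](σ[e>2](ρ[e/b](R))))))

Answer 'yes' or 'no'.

E1 stepwise |·|:
  R → 5
  ρ[e/b](R) → 5
  σ[e>2](ρ[e/b](R)) → 3
  π[e](σ[e>2](ρ[e/b](R))) → 3
  T → 5
  (π[e](σ[e>2](ρ[e/b](R))) ⋈[e=d] T) → 1
  π[h,d]((π[e](σ[e>2](ρ[e/b](R))) ⋈[e=d] T)) → 1
E2 stepwise |·|:
  T → 5
  R → 5
  ρ[e/b](R) → 5
  σ[e>2](ρ[e/b](R)) → 3
  π[e](σ[e>2](ρ[e/b](R))) → 3
  (T ⋈[d=e] π[e](σ[e>2](ρ[e/b](R)))) → 1
  π[e,h,d,u]((T ⋈[d=e] π[e](σ[e>2](ρ[e/b](R))))) → 1
  π[h,d](π[e,h,d,u]((T ⋈[d=e] π[e](σ[e>2](ρ[e/b](R)))))) → 1

E1 and E2 produce the same multiset:
h | d
2 | 9

yes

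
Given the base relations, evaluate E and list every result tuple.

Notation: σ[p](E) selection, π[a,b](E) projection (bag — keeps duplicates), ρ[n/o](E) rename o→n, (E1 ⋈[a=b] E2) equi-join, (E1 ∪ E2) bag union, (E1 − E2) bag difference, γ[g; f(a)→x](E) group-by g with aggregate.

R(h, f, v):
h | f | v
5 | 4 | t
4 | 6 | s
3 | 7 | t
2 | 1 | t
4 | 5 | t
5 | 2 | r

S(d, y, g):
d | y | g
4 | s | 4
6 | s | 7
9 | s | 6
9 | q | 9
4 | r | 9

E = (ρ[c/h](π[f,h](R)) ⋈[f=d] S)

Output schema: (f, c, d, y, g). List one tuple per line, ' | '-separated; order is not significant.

Row counts bottom-up:
  R → 6
  π[f,h](R) → 6
  ρ[c/h](π[f,h](R)) → 6
  S → 5
  (ρ[c/h](π[f,h](R)) ⋈[f=d] S) → 3

== RESULT ==
f | c | d | y | g
4 | 5 | 4 | r | 9
4 | 5 | 4 | s | 4
6 | 4 | 6 | s | 7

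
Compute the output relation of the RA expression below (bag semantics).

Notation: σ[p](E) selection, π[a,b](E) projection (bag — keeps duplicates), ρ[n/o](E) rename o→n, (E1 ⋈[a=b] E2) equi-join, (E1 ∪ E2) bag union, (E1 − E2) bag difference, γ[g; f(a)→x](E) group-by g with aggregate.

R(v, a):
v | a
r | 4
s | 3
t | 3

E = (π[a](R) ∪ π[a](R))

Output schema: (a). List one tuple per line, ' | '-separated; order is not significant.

Stepwise |·|:
  R → 3
  π[a](R) → 3
  R → 3
  π[a](R) → 3
  (π[a](R) ∪ π[a](R)) → 6

== RESULT ==
a
3
3
3
3
4
4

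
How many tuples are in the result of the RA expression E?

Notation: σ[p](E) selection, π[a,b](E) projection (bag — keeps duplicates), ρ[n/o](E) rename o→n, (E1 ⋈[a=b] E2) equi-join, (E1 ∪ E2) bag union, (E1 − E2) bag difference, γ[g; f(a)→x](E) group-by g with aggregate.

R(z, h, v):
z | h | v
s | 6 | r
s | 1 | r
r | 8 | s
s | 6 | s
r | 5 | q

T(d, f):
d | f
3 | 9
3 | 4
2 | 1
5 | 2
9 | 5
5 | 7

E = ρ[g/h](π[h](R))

Subexpression sizes:
  R → 5
  π[h](R) → 5
  ρ[g/h](π[h](R)) → 5

|E| = 5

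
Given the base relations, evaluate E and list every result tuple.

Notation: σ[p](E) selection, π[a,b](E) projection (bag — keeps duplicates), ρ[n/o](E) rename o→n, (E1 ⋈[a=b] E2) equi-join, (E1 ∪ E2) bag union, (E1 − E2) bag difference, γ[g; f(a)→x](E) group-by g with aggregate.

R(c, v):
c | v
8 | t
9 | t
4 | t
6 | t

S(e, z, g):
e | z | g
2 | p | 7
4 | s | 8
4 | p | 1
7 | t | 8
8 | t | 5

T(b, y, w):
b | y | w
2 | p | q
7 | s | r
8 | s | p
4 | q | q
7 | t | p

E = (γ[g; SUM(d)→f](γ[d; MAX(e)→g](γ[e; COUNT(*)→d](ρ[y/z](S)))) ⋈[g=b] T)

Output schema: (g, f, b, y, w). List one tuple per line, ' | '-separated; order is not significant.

Subexpression sizes:
  S → 5
  ρ[y/z](S) → 5
  γ[e; COUNT(*)→d](ρ[y/z](S)) → 4
  γ[d; MAX(e)→g](γ[e; COUNT(*)→d](ρ[y/z](S))) → 2
  γ[g; SUM(d)→f](γ[d; MAX(e)→g](γ[e; COUNT(*)→d](ρ[y/z](S)))) → 2
  T → 5
  (γ[g; SUM(d)→f](γ[d; MAX(e)→g](γ[e; COUNT(*)→d](ρ[y/z](S)))) ⋈[g=b] T) → 2

== RESULT ==
g | f | b | y | w
4 | 2 | 4 | q | q
8 | 1 | 8 | s | p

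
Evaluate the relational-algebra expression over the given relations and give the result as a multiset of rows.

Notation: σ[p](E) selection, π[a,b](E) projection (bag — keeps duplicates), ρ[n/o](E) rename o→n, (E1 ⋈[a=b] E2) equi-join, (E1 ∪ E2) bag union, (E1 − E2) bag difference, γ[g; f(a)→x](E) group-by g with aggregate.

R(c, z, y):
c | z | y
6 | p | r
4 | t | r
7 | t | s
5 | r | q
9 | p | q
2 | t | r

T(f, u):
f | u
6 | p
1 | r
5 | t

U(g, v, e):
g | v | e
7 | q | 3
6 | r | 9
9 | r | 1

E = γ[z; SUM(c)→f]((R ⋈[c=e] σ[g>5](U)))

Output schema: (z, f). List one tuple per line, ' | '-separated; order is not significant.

Stepwise |·|:
  R → 6
  U → 3
  σ[g>5](U) → 3
  (R ⋈[c=e] σ[g>5](U)) → 1
  γ[z; SUM(c)→f]((R ⋈[c=e] σ[g>5](U))) → 1

== RESULT ==
z | f
p | 9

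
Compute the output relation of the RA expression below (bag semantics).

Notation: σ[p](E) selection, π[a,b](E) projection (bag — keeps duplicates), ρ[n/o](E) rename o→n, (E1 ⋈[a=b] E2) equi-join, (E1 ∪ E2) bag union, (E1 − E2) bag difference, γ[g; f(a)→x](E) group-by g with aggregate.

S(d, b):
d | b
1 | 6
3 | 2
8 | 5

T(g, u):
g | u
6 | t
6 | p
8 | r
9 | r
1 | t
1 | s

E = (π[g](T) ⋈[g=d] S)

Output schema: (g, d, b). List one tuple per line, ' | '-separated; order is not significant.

Stepwise |·|:
  T → 6
  π[g](T) → 6
  S → 3
  (π[g](T) ⋈[g=d] S) → 3

== RESULT ==
g | d | b
1 | 1 | 6
1 | 1 | 6
8 | 8 | 5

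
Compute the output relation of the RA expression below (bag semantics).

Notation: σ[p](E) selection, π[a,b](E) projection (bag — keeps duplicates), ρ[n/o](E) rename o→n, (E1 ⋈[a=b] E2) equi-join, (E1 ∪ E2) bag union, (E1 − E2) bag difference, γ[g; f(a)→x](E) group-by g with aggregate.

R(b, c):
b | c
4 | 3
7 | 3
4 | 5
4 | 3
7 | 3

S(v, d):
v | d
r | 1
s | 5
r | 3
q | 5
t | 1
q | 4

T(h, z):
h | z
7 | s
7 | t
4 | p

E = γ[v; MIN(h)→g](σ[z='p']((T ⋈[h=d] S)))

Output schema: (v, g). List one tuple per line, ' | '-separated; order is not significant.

Stepwise |·|:
  T → 3
  S → 6
  (T ⋈[h=d] S) → 1
  σ[z='p']((T ⋈[h=d] S)) → 1
  γ[v; MIN(h)→g](σ[z='p']((T ⋈[h=d] S))) → 1

== RESULT ==
v | g
q | 4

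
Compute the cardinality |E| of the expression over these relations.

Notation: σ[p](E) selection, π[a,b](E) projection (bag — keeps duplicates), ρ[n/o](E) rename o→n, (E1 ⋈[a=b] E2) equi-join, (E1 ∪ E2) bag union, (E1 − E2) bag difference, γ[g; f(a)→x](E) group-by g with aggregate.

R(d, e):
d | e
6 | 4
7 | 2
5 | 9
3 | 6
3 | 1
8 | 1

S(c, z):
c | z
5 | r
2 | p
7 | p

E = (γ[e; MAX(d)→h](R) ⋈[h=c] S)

Per-node cardinality:
  R → 6
  γ[e; MAX(d)→h](R) → 5
  S → 3
  (γ[e; MAX(d)→h](R) ⋈[h=c] S) → 2

|E| = 2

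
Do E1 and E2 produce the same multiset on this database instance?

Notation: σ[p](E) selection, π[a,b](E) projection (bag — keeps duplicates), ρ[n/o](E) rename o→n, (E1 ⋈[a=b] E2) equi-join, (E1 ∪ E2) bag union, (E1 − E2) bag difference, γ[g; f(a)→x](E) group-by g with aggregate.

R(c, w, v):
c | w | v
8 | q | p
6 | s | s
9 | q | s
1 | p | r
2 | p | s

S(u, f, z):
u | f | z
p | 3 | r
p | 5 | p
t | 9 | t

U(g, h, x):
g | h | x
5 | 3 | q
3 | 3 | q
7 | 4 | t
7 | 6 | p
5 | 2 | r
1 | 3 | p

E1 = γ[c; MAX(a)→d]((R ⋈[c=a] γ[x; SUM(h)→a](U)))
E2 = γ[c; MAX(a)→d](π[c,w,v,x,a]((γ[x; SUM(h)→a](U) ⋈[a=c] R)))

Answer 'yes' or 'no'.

E1 row counts bottom-up:
  R → 5
  U → 6
  γ[x; SUM(h)→a](U) → 4
  (R ⋈[c=a] γ[x; SUM(h)→a](U)) → 3
  γ[c; MAX(a)→d]((R ⋈[c=a] γ[x; SUM(h)→a](U))) → 3
E2 row counts bottom-up:
  U → 6
  γ[x; SUM(h)→a](U) → 4
  R → 5
  (γ[x; SUM(h)→a](U) ⋈[a=c] R) → 3
  π[c,w,v,x,a]((γ[x; SUM(h)→a](U) ⋈[a=c] R)) → 3
  γ[c; MAX(a)→d](π[c,w,v,x,a]((γ[x; SUM(h)→a](U) ⋈[a=c] R))) → 3

E1 and E2 produce the same multiset:
c | d
2 | 2
6 | 6
9 | 9

yes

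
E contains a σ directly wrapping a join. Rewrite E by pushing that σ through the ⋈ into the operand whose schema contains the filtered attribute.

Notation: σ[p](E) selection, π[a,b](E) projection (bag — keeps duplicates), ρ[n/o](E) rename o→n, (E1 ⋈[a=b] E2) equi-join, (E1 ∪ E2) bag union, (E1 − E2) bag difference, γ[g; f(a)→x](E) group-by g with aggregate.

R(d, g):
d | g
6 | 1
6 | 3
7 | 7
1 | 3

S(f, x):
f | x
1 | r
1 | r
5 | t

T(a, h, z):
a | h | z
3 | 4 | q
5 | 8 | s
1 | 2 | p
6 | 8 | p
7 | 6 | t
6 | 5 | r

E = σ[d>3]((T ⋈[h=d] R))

σ filters on d, owned by the right side.
E' = (T ⋈[h=d] σ[d>3](R))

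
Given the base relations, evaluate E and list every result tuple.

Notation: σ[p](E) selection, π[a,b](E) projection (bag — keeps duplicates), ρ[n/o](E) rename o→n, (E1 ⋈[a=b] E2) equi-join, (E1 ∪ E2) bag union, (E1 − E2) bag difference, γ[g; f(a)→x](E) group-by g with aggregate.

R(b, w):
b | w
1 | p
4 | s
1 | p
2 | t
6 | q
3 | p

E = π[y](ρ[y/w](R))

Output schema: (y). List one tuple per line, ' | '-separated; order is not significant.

Row counts bottom-up:
  R → 6
  ρ[y/w](R) → 6
  π[y](ρ[y/w](R)) → 6

== RESULT ==
y
p
p
p
q
s
t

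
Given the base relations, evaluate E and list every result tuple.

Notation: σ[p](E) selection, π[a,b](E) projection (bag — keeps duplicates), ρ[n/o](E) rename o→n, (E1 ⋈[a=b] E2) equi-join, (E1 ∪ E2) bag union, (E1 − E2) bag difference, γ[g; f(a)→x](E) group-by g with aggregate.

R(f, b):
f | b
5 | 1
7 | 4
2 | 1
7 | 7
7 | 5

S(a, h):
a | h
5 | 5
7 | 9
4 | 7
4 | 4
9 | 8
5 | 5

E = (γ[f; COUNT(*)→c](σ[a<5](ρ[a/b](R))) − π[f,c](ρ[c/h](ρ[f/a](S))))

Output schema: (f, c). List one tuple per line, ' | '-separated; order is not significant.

Per-node cardinality:
  R → 5
  ρ[a/b](R) → 5
  σ[a<5](ρ[a/b](R)) → 3
  γ[f; COUNT(*)→c](σ[a<5](ρ[a/b](R))) → 3
  S → 6
  ρ[f/a](S) → 6
  ρ[c/h](ρ[f/a](S)) → 6
  π[f,c](ρ[c/h](ρ[f/a](S))) → 6
  (γ[f; COUNT(*)→c](σ[a<5](ρ[a/b](R))) − π[f,c](ρ[c/h](ρ[f/a](S)))) → 3

== RESULT ==
f | c
2 | 1
5 | 1
7 | 1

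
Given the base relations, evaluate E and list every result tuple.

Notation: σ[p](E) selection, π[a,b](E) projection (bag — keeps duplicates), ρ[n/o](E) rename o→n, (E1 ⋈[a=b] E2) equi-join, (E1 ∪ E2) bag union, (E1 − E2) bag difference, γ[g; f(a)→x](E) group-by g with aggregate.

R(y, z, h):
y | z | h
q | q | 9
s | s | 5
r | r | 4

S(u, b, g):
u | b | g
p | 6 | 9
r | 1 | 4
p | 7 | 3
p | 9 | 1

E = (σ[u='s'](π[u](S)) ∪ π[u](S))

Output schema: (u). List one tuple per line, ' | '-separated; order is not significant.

Subexpression sizes:
  S → 4
  π[u](S) → 4
  σ[u='s'](π[u](S)) → 0
  S → 4
  π[u](S) → 4
  (σ[u='s'](π[u](S)) ∪ π[u](S)) → 4

== RESULT ==
u
p
p
p
r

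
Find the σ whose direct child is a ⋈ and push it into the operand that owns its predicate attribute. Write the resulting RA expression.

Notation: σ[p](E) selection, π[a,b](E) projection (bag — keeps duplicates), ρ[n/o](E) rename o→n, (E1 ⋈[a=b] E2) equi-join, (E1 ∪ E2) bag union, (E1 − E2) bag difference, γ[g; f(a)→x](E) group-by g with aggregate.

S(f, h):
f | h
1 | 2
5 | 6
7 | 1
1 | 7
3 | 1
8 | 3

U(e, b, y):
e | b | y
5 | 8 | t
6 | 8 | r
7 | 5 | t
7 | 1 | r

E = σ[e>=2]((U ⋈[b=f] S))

σ filters on e, owned by the left side.
E' = (σ[e>=2](U) ⋈[b=f] S)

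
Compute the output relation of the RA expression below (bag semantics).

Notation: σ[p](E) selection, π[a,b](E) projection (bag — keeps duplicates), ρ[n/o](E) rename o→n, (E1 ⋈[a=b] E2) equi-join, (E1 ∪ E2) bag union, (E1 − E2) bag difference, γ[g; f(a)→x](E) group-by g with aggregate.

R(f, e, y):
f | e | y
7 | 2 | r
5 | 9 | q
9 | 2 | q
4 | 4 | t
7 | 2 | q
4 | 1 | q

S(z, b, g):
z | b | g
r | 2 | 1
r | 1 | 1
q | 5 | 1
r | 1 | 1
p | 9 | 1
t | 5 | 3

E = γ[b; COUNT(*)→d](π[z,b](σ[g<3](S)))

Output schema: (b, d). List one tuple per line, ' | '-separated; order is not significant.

Row counts bottom-up:
  S → 6
  σ[g<3](S) → 5
  π[z,b](σ[g<3](S)) → 5
  γ[b; COUNT(*)→d](π[z,b](σ[g<3](S))) → 4

== RESULT ==
b | d
1 | 2
2 | 1
5 | 1
9 | 1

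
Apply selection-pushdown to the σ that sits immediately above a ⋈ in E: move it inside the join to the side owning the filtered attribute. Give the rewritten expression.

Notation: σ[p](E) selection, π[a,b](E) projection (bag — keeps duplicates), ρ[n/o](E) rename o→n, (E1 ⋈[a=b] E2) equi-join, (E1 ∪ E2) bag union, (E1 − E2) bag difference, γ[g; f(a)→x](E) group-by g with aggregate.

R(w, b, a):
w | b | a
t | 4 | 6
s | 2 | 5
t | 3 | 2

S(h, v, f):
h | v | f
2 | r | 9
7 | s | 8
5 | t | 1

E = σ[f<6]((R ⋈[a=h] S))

σ filters on f, owned by the right side.
E' = (R ⋈[a=h] σ[f<6](S))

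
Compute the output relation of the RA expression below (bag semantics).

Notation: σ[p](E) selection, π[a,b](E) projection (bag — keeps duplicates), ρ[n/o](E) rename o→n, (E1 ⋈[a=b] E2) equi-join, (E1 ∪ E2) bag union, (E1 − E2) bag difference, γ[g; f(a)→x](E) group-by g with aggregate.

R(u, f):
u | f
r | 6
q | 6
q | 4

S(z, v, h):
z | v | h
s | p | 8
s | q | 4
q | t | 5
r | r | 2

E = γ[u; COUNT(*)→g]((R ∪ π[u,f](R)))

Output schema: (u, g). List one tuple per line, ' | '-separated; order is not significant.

Stepwise |·|:
  R → 3
  R → 3
  π[u,f](R) → 3
  (R ∪ π[u,f](R)) → 6
  γ[u; COUNT(*)→g]((R ∪ π[u,f](R))) → 2

== RESULT ==
u | g
q | 4
r | 2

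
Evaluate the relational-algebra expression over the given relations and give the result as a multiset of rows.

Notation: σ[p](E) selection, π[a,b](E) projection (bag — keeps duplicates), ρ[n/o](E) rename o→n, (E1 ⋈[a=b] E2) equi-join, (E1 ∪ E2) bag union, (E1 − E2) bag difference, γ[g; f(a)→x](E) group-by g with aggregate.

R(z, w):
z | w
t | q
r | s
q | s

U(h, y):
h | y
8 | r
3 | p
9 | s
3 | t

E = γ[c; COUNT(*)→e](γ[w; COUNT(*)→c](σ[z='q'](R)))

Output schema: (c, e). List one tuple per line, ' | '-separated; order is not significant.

Row counts bottom-up:
  R → 3
  σ[z='q'](R) → 1
  γ[w; COUNT(*)→c](σ[z='q'](R)) → 1
  γ[c; COUNT(*)→e](γ[w; COUNT(*)→c](σ[z='q'](R))) → 1

== RESULT ==
c | e
1 | 1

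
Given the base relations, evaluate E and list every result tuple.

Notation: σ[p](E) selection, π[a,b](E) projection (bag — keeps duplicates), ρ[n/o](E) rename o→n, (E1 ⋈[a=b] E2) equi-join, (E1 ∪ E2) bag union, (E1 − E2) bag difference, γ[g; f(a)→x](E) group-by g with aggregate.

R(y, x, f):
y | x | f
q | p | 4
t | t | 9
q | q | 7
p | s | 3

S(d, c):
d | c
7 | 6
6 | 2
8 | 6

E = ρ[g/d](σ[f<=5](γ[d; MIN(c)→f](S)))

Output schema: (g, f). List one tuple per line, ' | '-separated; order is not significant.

Subexpression sizes:
  S → 3
  γ[d; MIN(c)→f](S) → 3
  σ[f<=5](γ[d; MIN(c)→f](S)) → 1
  ρ[g/d](σ[f<=5](γ[d; MIN(c)→f](S))) → 1

== RESULT ==
g | f
6 | 2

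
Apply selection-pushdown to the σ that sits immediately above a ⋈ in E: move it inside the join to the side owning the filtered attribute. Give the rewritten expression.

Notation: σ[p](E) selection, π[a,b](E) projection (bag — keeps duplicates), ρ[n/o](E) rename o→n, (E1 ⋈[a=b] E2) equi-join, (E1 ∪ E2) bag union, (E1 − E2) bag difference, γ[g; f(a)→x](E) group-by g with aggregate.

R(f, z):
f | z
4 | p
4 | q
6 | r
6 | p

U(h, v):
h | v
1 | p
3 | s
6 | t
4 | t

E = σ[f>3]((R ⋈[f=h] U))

σ filters on f, owned by the left side.
E' = (σ[f>3](R) ⋈[f=h] U)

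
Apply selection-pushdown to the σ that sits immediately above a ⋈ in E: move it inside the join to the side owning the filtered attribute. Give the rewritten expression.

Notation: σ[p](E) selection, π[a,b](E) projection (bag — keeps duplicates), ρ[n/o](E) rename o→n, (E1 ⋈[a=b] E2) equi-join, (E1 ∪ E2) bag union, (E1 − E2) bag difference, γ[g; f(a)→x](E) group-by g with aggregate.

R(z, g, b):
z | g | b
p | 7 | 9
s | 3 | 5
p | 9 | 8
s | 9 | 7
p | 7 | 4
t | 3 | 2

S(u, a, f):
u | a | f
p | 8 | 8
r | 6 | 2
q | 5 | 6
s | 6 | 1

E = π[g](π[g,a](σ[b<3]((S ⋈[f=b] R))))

σ filters on b, owned by the right side.
E' = π[g](π[g,a]((S ⋈[f=b] σ[b<3](R))))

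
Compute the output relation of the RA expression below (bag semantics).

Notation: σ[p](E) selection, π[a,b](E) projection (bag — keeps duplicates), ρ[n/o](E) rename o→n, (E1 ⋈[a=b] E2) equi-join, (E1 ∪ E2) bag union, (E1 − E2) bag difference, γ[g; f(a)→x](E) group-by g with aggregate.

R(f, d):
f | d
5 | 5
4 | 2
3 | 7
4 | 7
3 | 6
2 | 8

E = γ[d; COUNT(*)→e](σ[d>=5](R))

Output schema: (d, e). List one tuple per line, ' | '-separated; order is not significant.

Stepwise |·|:
  R → 6
  σ[d>=5](R) → 5
  γ[d; COUNT(*)→e](σ[d>=5](R)) → 4

== RESULT ==
d | e
5 | 1
6 | 1
7 | 2
8 | 1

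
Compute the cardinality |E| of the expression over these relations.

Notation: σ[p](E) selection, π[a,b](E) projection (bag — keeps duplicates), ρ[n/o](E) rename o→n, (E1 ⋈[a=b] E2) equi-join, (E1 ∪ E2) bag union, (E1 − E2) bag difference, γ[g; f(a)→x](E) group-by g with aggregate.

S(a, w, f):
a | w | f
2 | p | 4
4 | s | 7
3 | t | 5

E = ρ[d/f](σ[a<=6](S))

Per-node cardinality:
  S → 3
  σ[a<=6](S) → 3
  ρ[d/f](σ[a<=6](S)) → 3

|E| = 3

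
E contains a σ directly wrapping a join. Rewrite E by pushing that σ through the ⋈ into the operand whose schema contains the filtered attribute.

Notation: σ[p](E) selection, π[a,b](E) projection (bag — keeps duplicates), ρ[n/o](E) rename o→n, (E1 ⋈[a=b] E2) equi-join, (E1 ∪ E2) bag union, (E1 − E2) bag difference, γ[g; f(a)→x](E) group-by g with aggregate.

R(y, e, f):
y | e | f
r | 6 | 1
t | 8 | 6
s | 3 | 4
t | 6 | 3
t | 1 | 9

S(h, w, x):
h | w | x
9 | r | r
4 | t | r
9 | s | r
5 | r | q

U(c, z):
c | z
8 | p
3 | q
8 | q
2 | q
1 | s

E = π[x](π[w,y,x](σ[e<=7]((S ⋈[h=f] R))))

σ filters on e, owned by the right side.
E' = π[x](π[w,y,x]((S ⋈[h=f] σ[e<=7](R))))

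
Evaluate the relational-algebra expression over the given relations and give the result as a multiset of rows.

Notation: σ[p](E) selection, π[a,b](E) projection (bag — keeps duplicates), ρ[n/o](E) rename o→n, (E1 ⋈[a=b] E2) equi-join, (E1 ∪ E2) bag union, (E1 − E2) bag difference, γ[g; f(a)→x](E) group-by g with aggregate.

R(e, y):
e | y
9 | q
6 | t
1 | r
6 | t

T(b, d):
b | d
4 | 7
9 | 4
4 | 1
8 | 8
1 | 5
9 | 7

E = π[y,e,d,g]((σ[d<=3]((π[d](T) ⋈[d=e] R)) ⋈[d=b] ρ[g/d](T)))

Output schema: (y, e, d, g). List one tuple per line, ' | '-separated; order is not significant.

Subexpression sizes:
  T → 6
  π[d](T) → 6
  R → 4
  (π[d](T) ⋈[d=e] R) → 1
  σ[d<=3]((π[d](T) ⋈[d=e] R)) → 1
  T → 6
  ρ[g/d](T) → 6
  (σ[d<=3]((π[d](T) ⋈[d=e] R)) ⋈[d=b] ρ[g/d](T)) → 1
  π[y,e,d,g]((σ[d<=3]((π[d](T) ⋈[d=e] R)) ⋈[d=b] ρ[g/d](T))) → 1

== RESULT ==
y | e | d | g
r | 1 | 1 | 5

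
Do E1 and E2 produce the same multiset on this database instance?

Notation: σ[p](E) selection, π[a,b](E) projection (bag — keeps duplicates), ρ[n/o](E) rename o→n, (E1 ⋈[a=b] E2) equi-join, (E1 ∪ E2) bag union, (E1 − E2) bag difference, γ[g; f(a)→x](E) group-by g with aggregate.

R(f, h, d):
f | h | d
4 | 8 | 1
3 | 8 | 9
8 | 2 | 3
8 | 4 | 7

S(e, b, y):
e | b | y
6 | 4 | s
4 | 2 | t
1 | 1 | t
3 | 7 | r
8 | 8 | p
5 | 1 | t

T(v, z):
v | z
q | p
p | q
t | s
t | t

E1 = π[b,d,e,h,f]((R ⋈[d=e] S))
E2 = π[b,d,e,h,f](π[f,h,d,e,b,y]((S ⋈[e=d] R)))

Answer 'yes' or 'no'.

E1 stepwise |·|:
  R → 4
  S → 6
  (R ⋈[d=e] S) → 2
  π[b,d,e,h,f]((R ⋈[d=e] S)) → 2
E2 stepwise |·|:
  S → 6
  R → 4
  (S ⋈[e=d] R) → 2
  π[f,h,d,e,b,y]((S ⋈[e=d] R)) → 2
  π[b,d,e,h,f](π[f,h,d,e,b,y]((S ⋈[e=d] R))) → 2

E1 and E2 produce the same multiset:
b | d | e | h | f
1 | 1 | 1 | 8 | 4
7 | 3 | 3 | 2 | 8

yes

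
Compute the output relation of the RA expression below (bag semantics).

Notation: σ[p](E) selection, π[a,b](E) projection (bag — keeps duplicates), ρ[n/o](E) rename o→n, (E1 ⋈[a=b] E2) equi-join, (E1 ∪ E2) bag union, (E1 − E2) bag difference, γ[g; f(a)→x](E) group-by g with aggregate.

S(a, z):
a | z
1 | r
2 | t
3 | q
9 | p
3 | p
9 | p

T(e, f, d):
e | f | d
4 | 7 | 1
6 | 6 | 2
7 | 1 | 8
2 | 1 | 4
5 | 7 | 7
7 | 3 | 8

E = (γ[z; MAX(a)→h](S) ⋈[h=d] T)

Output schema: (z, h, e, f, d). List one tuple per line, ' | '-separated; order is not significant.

Stepwise |·|:
  S → 6
  γ[z; MAX(a)→h](S) → 4
  T → 6
  (γ[z; MAX(a)→h](S) ⋈[h=d] T) → 2

== RESULT ==
z | h | e | f | d
r | 1 | 4 | 7 | 1
t | 2 | 6 | 6 | 2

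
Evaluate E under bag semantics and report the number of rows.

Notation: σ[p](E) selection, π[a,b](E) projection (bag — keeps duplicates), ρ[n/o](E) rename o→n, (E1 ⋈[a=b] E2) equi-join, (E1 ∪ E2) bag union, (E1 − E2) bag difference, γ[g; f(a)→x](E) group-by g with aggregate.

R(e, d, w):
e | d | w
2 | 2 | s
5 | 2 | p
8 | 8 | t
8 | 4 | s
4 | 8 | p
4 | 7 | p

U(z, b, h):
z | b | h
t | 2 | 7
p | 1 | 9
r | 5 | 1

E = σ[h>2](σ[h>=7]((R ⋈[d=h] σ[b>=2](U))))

Per-node cardinality:
  R → 6
  U → 3
  σ[b>=2](U) → 2
  (R ⋈[d=h] σ[b>=2](U)) → 1
  σ[h>=7]((R ⋈[d=h] σ[b>=2](U))) → 1
  σ[h>2](σ[h>=7]((R ⋈[d=h] σ[b>=2](U)))) → 1

|E| = 1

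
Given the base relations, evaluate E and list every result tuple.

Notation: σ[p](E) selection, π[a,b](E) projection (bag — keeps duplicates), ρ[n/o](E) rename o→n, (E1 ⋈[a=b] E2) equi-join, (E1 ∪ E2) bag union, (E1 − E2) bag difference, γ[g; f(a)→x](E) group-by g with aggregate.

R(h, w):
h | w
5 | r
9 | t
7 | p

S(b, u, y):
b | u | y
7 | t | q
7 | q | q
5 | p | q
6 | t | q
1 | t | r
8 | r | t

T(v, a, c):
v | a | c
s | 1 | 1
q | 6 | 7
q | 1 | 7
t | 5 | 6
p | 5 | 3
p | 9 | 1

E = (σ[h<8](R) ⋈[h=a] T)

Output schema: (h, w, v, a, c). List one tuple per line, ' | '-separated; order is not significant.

Per-node cardinality:
  R → 3
  σ[h<8](R) → 2
  T → 6
  (σ[h<8](R) ⋈[h=a] T) → 2

== RESULT ==
h | w | v | a | c
5 | r | p | 5 | 3
5 | r | t | 5 | 6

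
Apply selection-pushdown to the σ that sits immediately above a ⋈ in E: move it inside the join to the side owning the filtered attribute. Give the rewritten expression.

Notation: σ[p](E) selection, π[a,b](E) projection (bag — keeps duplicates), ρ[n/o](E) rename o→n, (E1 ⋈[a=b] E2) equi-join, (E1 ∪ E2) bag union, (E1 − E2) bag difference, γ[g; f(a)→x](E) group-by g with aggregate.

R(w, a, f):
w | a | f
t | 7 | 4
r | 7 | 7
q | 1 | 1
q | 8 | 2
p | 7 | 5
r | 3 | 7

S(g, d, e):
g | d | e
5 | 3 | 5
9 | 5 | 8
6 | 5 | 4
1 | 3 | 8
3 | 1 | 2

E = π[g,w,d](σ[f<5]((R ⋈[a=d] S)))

σ filters on f, owned by the left side.
E' = π[g,w,d]((σ[f<5](R) ⋈[a=d] S))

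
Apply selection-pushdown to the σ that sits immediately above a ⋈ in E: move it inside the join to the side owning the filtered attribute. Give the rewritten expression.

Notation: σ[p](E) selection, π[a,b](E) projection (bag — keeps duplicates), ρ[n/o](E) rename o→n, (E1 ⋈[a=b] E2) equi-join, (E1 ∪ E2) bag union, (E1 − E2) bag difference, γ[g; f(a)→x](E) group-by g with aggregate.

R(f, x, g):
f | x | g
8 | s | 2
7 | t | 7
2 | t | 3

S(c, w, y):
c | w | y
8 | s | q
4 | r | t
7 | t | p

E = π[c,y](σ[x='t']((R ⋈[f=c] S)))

σ filters on x, owned by the left side.
E' = π[c,y]((σ[x='t'](R) ⋈[f=c] S))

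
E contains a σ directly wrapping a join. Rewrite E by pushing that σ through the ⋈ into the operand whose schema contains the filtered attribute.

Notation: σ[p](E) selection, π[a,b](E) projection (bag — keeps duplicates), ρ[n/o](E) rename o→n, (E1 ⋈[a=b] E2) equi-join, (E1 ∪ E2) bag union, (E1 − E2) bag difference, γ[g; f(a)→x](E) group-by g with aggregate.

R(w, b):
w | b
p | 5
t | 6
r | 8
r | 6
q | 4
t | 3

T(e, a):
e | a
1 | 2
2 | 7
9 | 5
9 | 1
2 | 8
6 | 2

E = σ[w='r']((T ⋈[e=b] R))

σ filters on w, owned by the right side.
E' = (T ⋈[e=b] σ[w='r'](R))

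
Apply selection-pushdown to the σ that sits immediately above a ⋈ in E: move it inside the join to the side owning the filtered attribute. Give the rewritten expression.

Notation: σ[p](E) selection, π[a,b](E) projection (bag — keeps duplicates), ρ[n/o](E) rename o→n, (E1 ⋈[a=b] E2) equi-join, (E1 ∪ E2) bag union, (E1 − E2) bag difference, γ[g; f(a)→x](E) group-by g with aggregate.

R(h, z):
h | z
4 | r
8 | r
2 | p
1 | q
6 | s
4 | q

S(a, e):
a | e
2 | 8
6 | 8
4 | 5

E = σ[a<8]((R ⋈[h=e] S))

σ filters on a, owned by the right side.
E' = (R ⋈[h=e] σ[a<8](S))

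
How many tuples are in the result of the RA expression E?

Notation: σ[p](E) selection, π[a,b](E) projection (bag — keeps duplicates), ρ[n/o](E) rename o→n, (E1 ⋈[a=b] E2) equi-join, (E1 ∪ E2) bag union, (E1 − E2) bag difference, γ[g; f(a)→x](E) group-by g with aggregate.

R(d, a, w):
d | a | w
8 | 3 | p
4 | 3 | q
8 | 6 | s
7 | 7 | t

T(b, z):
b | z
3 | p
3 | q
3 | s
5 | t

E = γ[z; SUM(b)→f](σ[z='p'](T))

Per-node cardinality:
  T → 4
  σ[z='p'](T) → 1
  γ[z; SUM(b)→f](σ[z='p'](T)) → 1

|E| = 1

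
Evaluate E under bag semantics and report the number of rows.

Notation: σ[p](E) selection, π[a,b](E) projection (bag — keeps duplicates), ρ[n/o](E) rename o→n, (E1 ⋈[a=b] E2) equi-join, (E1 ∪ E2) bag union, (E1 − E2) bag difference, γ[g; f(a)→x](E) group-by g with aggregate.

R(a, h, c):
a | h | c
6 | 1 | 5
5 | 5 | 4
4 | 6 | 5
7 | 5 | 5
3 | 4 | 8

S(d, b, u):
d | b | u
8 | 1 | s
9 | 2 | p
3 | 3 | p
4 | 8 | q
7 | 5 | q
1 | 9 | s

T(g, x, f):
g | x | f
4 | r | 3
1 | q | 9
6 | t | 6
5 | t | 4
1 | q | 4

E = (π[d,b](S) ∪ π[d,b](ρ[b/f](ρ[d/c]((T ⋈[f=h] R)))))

Subexpression sizes:
  S → 6
  π[d,b](S) → 6
  T → 5
  R → 5
  (T ⋈[f=h] R) → 3
  ρ[d/c]((T ⋈[f=h] R)) → 3
  ρ[b/f](ρ[d/c]((T ⋈[f=h] R))) → 3
  π[d,b](ρ[b/f](ρ[d/c]((T ⋈[f=h] R)))) → 3
  (π[d,b](S) ∪ π[d,b](ρ[b/f](ρ[d/c]((T ⋈[f=h] R))))) → 9

|E| = 9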